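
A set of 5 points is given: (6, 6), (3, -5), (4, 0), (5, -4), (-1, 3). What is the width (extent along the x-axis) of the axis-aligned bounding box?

7

max x = 6, min x = -1, so width = 7.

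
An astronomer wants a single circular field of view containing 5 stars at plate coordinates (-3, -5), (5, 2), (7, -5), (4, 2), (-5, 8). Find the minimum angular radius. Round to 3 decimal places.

The farthest pair is (7, -5)–(-5, 8) with squared distance 313. The circle on this segment as diameter has centre (1, 1.5) and r² = 313/4 = 78.25.
Check (-3, -5): distance² to centre = 58.25 ≤ 78.25, so it lies inside.
All remaining points lie in this disk, and no smaller disk contains both endpoints, so this is the minimum enclosing circle.
r = √(78.25) ≈ 8.846.

8.846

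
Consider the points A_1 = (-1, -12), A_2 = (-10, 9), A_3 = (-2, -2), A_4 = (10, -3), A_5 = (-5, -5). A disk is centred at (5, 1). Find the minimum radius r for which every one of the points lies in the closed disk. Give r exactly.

17

The required radius is the distance from (5, 1) to the farthest point.
Squared distances: 205, 289, 58, 41, 136.
Maximum is 289, attained at A_2.
r = √289 = 17.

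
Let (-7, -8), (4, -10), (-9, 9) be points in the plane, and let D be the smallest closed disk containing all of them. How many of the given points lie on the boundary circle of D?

2

Call the three points A, B, C in the order given.
Side lengths²: AB² = 125, AC² = 293, BC² = 530.
Since BC² = 530 ≥ 293 + 125 = 418, the angle opposite BC is not acute, so the smallest enclosing circle has BC as diameter.
Centre = midpoint of BC = (-2.5, -0.5), r² = 530/4 = 132.5.
The points at distance exactly r from the centre are (4, -10), (-9, 9) — 2 points.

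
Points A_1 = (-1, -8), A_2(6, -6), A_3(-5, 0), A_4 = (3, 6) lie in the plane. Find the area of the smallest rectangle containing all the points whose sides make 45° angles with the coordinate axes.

In coordinates u = x + y, v = x − y the rectangle is axis-aligned; the map (x,y)→(u,v) scales areas by 2.
u-values: -9, 0, -5, 9; range = 9 − (-9) = 18.
v-values: 7, 12, -5, -3; range = 12 − (-5) = 17.
Area = (18 × 17) / 2 = 153.

153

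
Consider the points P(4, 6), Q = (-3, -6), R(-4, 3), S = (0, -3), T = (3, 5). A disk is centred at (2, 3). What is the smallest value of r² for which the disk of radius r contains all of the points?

The required radius is the distance from (2, 3) to the farthest point.
Squared distances: 13, 106, 36, 40, 5.
Maximum is 106, attained at Q.

106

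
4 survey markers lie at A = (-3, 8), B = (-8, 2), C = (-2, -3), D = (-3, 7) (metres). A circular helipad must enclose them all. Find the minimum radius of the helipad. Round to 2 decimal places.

A smallest enclosing disk is always determined by at most three of the input points on its boundary.
The farthest pair is A–C with squared distance 122. The circle on this segment as diameter has centre (-2.5, 2.5) and r² = 122/4 = 30.5.
Check B: distance² to centre = 30.5 ≤ 30.5, so it lies inside.
All remaining points lie in this disk, and no smaller disk contains both endpoints, so this is the minimum enclosing circle.
r = √(30.5) ≈ 5.52.

5.52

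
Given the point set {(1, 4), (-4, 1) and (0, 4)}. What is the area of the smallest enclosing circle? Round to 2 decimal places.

26.70

Call the three points A, B, C in the order given.
Side lengths²: AB² = 34, AC² = 1, BC² = 25.
Since AB² = 34 ≥ 25 + 1 = 26, the angle opposite AB is not acute, so the smallest enclosing circle has AB as diameter.
Centre = midpoint of AB = (-1.5, 2.5), r² = 34/4 = 8.5.
Area = π·r² = π·8.5 ≈ 26.70.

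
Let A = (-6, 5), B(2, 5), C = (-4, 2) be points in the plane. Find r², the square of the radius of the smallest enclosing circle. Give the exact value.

16

Side lengths²: AB² = 64, AC² = 13, BC² = 45.
Since AB² = 64 ≥ 45 + 13 = 58, the angle opposite AB is not acute, so the smallest enclosing circle has AB as diameter.
Centre = midpoint of AB = (-2, 5), r² = 64/4 = 16.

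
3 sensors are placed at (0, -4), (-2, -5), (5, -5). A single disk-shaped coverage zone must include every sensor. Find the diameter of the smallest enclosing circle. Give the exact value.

7

Call the three points A, B, C in the order given.
Side lengths²: AB² = 5, AC² = 26, BC² = 49.
Since BC² = 49 ≥ 26 + 5 = 31, the angle opposite BC is not acute, so the smallest enclosing circle has BC as diameter.
Centre = midpoint of BC = (1.5, -5), r² = 49/4 = 12.25.
Diameter = 2r = 2√(12.25) = 7.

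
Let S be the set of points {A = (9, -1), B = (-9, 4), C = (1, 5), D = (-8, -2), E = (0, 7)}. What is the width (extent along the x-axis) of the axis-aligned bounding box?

18

max x = 9, min x = -9, so width = 18.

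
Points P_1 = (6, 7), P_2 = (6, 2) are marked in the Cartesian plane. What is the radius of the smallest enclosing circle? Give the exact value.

The smallest circle enclosing two points has them as diameter endpoints.
Centre = midpoint = (6, 4.5); r² = |P_1P_2|²/4 = 25/4 = 6.25.
r = √(6.25) = 2.5.

2.5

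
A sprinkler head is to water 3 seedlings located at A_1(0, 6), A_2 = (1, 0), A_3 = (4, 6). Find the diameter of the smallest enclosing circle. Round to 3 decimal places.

Side lengths²: A_1A_2² = 37, A_1A_3² = 16, A_2A_3² = 45.
Since A_2A_3² = 45 < 37 + 16 = 53, the triangle is acute, so the smallest enclosing circle is the circumcircle.
Circumcentre = (2, 3.25), r² = 11.5625.
Diameter = 2r = 2√(11.5625) ≈ 6.801.

6.801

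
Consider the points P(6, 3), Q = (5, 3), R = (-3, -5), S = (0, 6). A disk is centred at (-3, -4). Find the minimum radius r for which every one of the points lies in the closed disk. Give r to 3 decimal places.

The required radius is the distance from (-3, -4) to the farthest point.
Squared distances: 130, 113, 1, 109.
Maximum is 130, attained at P.
r = √130 ≈ 11.402.

11.402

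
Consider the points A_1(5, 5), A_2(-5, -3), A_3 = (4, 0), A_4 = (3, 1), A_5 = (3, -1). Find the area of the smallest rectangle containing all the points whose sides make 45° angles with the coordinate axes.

54

In coordinates u = x + y, v = x − y the rectangle is axis-aligned; the map (x,y)→(u,v) scales areas by 2.
u-values: 10, -8, 4, 4, 2; range = 10 − (-8) = 18.
v-values: 0, -2, 4, 2, 4; range = 4 − (-2) = 6.
Area = (18 × 6) / 2 = 54.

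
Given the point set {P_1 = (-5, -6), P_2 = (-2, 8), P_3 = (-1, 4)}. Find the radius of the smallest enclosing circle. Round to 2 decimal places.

7.16

Side lengths²: P_1P_2² = 205, P_1P_3² = 116, P_2P_3² = 17.
Since P_1P_2² = 205 ≥ 116 + 17 = 133, the angle opposite P_1P_2 is not acute, so the smallest enclosing circle has P_1P_2 as diameter.
Centre = midpoint of P_1P_2 = (-3.5, 1), r² = 205/4 = 51.25.
r = √(51.25) ≈ 7.16.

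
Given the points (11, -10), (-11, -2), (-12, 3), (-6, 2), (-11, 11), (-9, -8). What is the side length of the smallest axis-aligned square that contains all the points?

23

The bounding box has width 23 and height 21.
An axis-aligned square enclosing the set must have side ≥ max(width, height).
So the minimum side is max(23, 21) = 23.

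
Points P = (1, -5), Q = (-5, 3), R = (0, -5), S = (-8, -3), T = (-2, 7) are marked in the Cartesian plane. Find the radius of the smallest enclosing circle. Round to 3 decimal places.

The minimum enclosing circle of a finite set is fixed by two of the points (as a diameter) or three (as a circumcircle).
The minimum enclosing circle is determined by three boundary points: P, S, T.
Their circumcentre is (-2.5, 0.5) with r² = 42.5.
The farthest remaining point R is at distance² 36.5 ≤ 42.5.
r = √(42.5) ≈ 6.519.

6.519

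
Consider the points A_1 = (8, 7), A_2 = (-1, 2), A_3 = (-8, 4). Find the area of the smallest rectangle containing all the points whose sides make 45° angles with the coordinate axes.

In coordinates u = x + y, v = x − y the rectangle is axis-aligned; the map (x,y)→(u,v) scales areas by 2.
u-values: 15, 1, -4; range = 15 − (-4) = 19.
v-values: 1, -3, -12; range = 1 − (-12) = 13.
Area = (19 × 13) / 2 = 123.5.

123.5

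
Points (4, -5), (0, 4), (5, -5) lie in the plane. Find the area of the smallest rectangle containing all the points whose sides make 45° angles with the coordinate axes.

In coordinates u = x + y, v = x − y the rectangle is axis-aligned; the map (x,y)→(u,v) scales areas by 2.
u-values: -1, 4, 0; range = 4 − (-1) = 5.
v-values: 9, -4, 10; range = 10 − (-4) = 14.
Area = (5 × 14) / 2 = 35.

35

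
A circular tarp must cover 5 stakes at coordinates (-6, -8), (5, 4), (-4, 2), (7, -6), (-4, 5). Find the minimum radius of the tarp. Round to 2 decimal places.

A smallest enclosing disk is always determined by at most three of the input points on its boundary.
The minimum enclosing circle is determined by three boundary points: (-6, -8), (7, -6), (-4, 5).
Their circumcentre is (-7/30, -67/30) with r² = 29929/450.
The farthest remaining point (5, 4) is at distance² 29809/450 ≤ 29929/450.
r = √(29929/450) ≈ 8.16.

8.16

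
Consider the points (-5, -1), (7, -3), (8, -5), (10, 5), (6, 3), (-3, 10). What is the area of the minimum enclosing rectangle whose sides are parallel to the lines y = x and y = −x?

273

In coordinates u = x + y, v = x − y the rectangle is axis-aligned; the map (x,y)→(u,v) scales areas by 2.
u-values: -6, 4, 3, 15, 9, 7; range = 15 − (-6) = 21.
v-values: -4, 10, 13, 5, 3, -13; range = 13 − (-13) = 26.
Area = (21 × 26) / 2 = 273.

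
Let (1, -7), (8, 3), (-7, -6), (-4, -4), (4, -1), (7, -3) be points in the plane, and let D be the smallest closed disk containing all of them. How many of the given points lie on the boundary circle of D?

2

The farthest pair is (8, 3)–(-7, -6) with squared distance 306. The circle on this segment as diameter has centre (0.5, -1.5) and r² = 306/4 = 76.5.
Check (1, -7): distance² to centre = 30.5 ≤ 76.5, so it lies inside.
All remaining points lie in this disk, and no smaller disk contains both endpoints, so this is the minimum enclosing circle.
The points at distance exactly r from the centre are (8, 3), (-7, -6) — 2 points.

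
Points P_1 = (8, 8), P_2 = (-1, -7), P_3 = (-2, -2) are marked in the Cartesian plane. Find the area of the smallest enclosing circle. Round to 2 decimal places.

240.33

Side lengths²: P_1P_2² = 306, P_1P_3² = 200, P_2P_3² = 26.
Since P_1P_2² = 306 ≥ 200 + 26 = 226, the angle opposite P_1P_2 is not acute, so the smallest enclosing circle has P_1P_2 as diameter.
Centre = midpoint of P_1P_2 = (3.5, 0.5), r² = 306/4 = 76.5.
Area = π·r² = π·76.5 ≈ 240.33.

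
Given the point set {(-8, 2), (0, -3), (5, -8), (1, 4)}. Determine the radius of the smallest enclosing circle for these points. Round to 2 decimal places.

The farthest pair is (-8, 2)–(5, -8) with squared distance 269. The circle on this segment as diameter has centre (-1.5, -3) and r² = 269/4 = 67.25.
Check (0, -3): distance² to centre = 2.25 ≤ 67.25, so it lies inside.
All remaining points lie in this disk, and no smaller disk contains both endpoints, so this is the minimum enclosing circle.
r = √(67.25) ≈ 8.20.

8.20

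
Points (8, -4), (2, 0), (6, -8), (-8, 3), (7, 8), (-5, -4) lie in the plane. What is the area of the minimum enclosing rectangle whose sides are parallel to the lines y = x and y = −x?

300

In coordinates u = x + y, v = x − y the rectangle is axis-aligned; the map (x,y)→(u,v) scales areas by 2.
u-values: 4, 2, -2, -5, 15, -9; range = 15 − (-9) = 24.
v-values: 12, 2, 14, -11, -1, -1; range = 14 − (-11) = 25.
Area = (24 × 25) / 2 = 300.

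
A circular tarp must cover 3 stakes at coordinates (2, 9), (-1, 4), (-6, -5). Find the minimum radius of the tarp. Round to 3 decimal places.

Call the three points A, B, C in the order given.
Side lengths²: AB² = 34, AC² = 260, BC² = 106.
Since AC² = 260 ≥ 106 + 34 = 140, the angle opposite AC is not acute, so the smallest enclosing circle has AC as diameter.
Centre = midpoint of AC = (-2, 2), r² = 260/4 = 65.
r = √65 ≈ 8.062.

8.062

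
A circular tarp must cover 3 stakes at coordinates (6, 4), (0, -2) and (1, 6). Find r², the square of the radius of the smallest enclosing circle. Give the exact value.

Call the three points A, B, C in the order given.
Side lengths²: AB² = 72, AC² = 29, BC² = 65.
Since AB² = 72 < 65 + 29 = 94, the triangle is acute, so the smallest enclosing circle is the circumcircle.
Circumcentre = (31/14, 25/14), r² = 1885/98.

1885/98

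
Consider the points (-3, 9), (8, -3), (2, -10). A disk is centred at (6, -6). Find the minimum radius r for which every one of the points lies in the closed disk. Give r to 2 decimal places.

17.49

The required radius is the distance from (6, -6) to the farthest point.
Squared distances: 306, 13, 32.
Maximum is 306, attained at (-3, 9).
r = √306 ≈ 17.49.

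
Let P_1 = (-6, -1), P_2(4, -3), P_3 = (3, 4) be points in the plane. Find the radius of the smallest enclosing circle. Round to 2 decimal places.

Side lengths²: P_1P_2² = 104, P_1P_3² = 106, P_2P_3² = 50.
Since P_1P_3² = 106 < 104 + 50 = 154, the triangle is acute, so the smallest enclosing circle is the circumcircle.
Circumcentre = (-21/34, -3/34), r² = 17225/578.
r = √(17225/578) ≈ 5.46.

5.46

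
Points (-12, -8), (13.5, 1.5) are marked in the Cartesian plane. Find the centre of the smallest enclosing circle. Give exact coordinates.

The smallest circle enclosing two points has them as diameter endpoints.
Centre = midpoint = (0.75, -3.25); r² = |(-12, -8)−(13.5, 1.5)|²/4 = 740.5/4 = 185.125.
Centre = (0.75, -3.25).

(0.75, -3.25)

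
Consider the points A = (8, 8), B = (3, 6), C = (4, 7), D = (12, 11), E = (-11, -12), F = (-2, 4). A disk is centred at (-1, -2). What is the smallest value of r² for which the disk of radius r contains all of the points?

338

The required radius is the distance from (-1, -2) to the farthest point.
Squared distances: 181, 80, 106, 338, 200, 37.
Maximum is 338, attained at D.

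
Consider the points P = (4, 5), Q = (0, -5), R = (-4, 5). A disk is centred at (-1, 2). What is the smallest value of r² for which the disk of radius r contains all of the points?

50

The required radius is the distance from (-1, 2) to the farthest point.
Squared distances: 34, 50, 18.
Maximum is 50, attained at Q.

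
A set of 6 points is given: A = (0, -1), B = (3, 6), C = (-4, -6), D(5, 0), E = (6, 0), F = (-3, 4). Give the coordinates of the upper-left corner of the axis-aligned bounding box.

x-range [-4, 6], y-range [-6, 6].
The upper-left corner is (-4, 6).

(-4, 6)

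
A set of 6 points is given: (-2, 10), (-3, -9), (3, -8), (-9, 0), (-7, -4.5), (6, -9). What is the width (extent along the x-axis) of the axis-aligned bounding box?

15

max x = 6, min x = -9, so width = 15.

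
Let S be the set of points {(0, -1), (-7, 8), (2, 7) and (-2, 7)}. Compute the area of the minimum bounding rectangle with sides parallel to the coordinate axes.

x ranges over [-7, 2], width 9.
y ranges over [-1, 8], height 9.
Area = 9 × 9 = 81.

81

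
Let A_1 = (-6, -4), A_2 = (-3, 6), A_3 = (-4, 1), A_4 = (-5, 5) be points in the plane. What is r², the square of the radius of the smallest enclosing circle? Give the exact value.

The minimum enclosing circle of a finite set is fixed by two of the points (as a diameter) or three (as a circumcircle).
The farthest pair is A_1–A_2 with squared distance 109. The circle on this segment as diameter has centre (-4.5, 1) and r² = 109/4 = 27.25.
Check A_3: distance² to centre = 0.25 ≤ 27.25, so it lies inside.
All remaining points lie in this disk, and no smaller disk contains both endpoints, so this is the minimum enclosing circle.

27.25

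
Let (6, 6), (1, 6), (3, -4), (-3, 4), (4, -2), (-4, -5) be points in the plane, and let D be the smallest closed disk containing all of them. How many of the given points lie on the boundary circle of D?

2

By Welzl's lemma the MEC is supported by two points (diametrically opposite) or three points (on a circumcircle).
The farthest pair is (6, 6)–(-4, -5) with squared distance 221. The circle on this segment as diameter has centre (1, 0.5) and r² = 221/4 = 55.25.
Check (1, 6): distance² to centre = 30.25 ≤ 55.25, so it lies inside.
All remaining points lie in this disk, and no smaller disk contains both endpoints, so this is the minimum enclosing circle.
The points at distance exactly r from the centre are (6, 6), (-4, -5) — 2 points.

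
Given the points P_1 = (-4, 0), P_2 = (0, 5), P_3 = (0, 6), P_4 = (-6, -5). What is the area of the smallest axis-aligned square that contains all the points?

121

The bounding box has width 6 and height 11.
An axis-aligned square enclosing the set must have side ≥ max(width, height).
So the minimum side is max(6, 11) = 11.
Area = 11² = 121.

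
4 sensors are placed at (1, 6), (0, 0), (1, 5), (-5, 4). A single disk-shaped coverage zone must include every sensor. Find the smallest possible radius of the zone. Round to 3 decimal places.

3.623

A smallest enclosing disk is always determined by at most three of the input points on its boundary.
The minimum enclosing circle is determined by three boundary points: (1, 6), (0, 0), (-5, 4).
Their circumcentre is (-49/34, 113/34) with r² = 7585/578.
The farthest remaining point (1, 5) is at distance² 5069/578 ≤ 7585/578.
r = √(7585/578) ≈ 3.623.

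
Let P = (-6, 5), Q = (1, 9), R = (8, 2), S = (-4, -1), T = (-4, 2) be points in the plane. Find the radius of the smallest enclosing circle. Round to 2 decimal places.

7.16

The minimum enclosing circle of a finite set is fixed by two of the points (as a diameter) or three (as a circumcircle).
The farthest pair is P–R with squared distance 205. The circle on this segment as diameter has centre (1, 3.5) and r² = 205/4 = 51.25.
Check Q: distance² to centre = 30.25 ≤ 51.25, so it lies inside.
All remaining points lie in this disk, and no smaller disk contains both endpoints, so this is the minimum enclosing circle.
r = √(51.25) ≈ 7.16.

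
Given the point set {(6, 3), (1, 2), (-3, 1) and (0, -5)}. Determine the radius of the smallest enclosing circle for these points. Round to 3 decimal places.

By Welzl's lemma the MEC is supported by two points (diametrically opposite) or three points (on a circumcircle).
The minimum enclosing circle is determined by three boundary points: (6, 3), (-3, 1), (0, -5).
Their circumcentre is (2, -0.25) with r² = 26.5625.
The farthest remaining point (1, 2) is at distance² 6.0625 ≤ 26.5625.
r = √(26.5625) ≈ 5.154.

5.154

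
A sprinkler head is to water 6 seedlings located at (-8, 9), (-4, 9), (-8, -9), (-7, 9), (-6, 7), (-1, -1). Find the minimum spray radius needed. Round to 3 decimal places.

By Welzl's lemma the MEC is supported by two points (diametrically opposite) or three points (on a circumcircle).
The farthest pair is (-4, 9)–(-8, -9) with squared distance 340. The circle on this segment as diameter has centre (-6, 0) and r² = 340/4 = 85.
Check (-8, 9): distance² to centre = 85 ≤ 85, so it lies inside.
All remaining points lie in this disk, and no smaller disk contains both endpoints, so this is the minimum enclosing circle.
r = √85 ≈ 9.220.

9.220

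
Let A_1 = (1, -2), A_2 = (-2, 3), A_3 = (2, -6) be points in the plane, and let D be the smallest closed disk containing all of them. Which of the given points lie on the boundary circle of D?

Side lengths²: A_1A_2² = 34, A_1A_3² = 17, A_2A_3² = 97.
Since A_2A_3² = 97 ≥ 34 + 17 = 51, the angle opposite A_2A_3 is not acute, so the smallest enclosing circle has A_2A_3 as diameter.
Centre = midpoint of A_2A_3 = (0, -1.5), r² = 97/4 = 24.25.
The points at distance exactly r from the centre are A_2, A_3 — 2 points.

A_2, A_3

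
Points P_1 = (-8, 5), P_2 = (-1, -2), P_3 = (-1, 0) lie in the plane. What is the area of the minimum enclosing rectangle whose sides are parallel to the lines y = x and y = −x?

14

In coordinates u = x + y, v = x − y the rectangle is axis-aligned; the map (x,y)→(u,v) scales areas by 2.
u-values: -3, -3, -1; range = -1 − (-3) = 2.
v-values: -13, 1, -1; range = 1 − (-13) = 14.
Area = (2 × 14) / 2 = 14.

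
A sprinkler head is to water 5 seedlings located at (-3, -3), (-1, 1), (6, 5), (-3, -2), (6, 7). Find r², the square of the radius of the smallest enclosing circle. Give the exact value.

45.25

By Welzl's lemma the MEC is supported by two points (diametrically opposite) or three points (on a circumcircle).
The farthest pair is (-3, -3)–(6, 7) with squared distance 181. The circle on this segment as diameter has centre (1.5, 2) and r² = 181/4 = 45.25.
Check (-1, 1): distance² to centre = 7.25 ≤ 45.25, so it lies inside.
All remaining points lie in this disk, and no smaller disk contains both endpoints, so this is the minimum enclosing circle.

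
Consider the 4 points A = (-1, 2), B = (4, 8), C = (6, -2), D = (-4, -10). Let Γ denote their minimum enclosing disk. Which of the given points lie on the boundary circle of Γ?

B, D

The minimum enclosing circle of a finite set is fixed by two of the points (as a diameter) or three (as a circumcircle).
The farthest pair is B–D with squared distance 388. The circle on this segment as diameter has centre (0, -1) and r² = 388/4 = 97.
Check A: distance² to centre = 10 ≤ 97, so it lies inside.
All remaining points lie in this disk, and no smaller disk contains both endpoints, so this is the minimum enclosing circle.
The points at distance exactly r from the centre are B, D — 2 points.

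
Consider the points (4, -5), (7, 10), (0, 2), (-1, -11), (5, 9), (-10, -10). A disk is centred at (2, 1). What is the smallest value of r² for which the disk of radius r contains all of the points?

265

The required radius is the distance from (2, 1) to the farthest point.
Squared distances: 40, 106, 5, 153, 73, 265.
Maximum is 265, attained at (-10, -10).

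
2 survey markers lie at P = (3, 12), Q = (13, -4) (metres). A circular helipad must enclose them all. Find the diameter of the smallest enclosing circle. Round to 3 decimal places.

18.868

The smallest circle enclosing two points has them as diameter endpoints.
Centre = midpoint = (8, 4); r² = |PQ|²/4 = 356/4 = 89.
Diameter = 2r = 2√89 ≈ 18.868.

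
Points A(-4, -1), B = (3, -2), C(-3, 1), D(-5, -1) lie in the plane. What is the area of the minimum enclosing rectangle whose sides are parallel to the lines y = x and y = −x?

In coordinates u = x + y, v = x − y the rectangle is axis-aligned; the map (x,y)→(u,v) scales areas by 2.
u-values: -5, 1, -2, -6; range = 1 − (-6) = 7.
v-values: -3, 5, -4, -4; range = 5 − (-4) = 9.
Area = (7 × 9) / 2 = 31.5.

31.5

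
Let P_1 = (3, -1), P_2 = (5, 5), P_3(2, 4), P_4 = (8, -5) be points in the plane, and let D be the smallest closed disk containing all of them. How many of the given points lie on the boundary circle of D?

3

The minimum enclosing circle of a finite set is fixed by two of the points (as a diameter) or three (as a circumcircle).
The minimum enclosing circle is determined by three boundary points: P_2, P_3, P_4.
Their circumcentre is (113/22, -9/22) with r² = 7085/242.
The farthest remaining point P_1 is at distance² 1189/242 ≤ 7085/242.
The points at distance exactly r from the centre are P_2, P_3, P_4 — 3 points.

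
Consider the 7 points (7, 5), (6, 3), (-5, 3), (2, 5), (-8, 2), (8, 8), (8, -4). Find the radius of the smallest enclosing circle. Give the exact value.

The minimum enclosing circle is determined by three boundary points: (-8, 2), (8, 8), (8, -4).
Their circumcentre is (1.125, 2) with r² = 83.265625.
The farthest remaining point (7, 5) is at distance² 43.515625 ≤ 83.265625.
r = √(83.265625) = 9.125.

9.125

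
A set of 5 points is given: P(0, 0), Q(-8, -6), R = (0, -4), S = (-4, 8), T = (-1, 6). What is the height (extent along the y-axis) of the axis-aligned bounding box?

max y = 8, min y = -6, so height = 14.

14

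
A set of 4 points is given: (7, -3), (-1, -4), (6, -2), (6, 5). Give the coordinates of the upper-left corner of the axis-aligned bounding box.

(-1, 5)

x-range [-1, 7], y-range [-4, 5].
The upper-left corner is (-1, 5).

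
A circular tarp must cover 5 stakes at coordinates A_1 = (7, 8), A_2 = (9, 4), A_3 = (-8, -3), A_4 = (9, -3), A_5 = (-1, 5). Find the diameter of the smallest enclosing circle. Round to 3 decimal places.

18.906

By Welzl's lemma the MEC is supported by two points (diametrically opposite) or three points (on a circumcircle).
The minimum enclosing circle is determined by three boundary points: A_1, A_3, A_4.
Their circumcentre is (0.5, 25/22) with r² = 21625/242.
The farthest remaining point A_2 is at distance² 19469/242 ≤ 21625/242.
Diameter = 2r = 2√(21625/242) ≈ 18.906.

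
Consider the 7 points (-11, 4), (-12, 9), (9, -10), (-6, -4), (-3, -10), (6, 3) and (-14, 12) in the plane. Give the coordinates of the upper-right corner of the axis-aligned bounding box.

(9, 12)

x-range [-14, 9], y-range [-10, 12].
The upper-right corner is (9, 12).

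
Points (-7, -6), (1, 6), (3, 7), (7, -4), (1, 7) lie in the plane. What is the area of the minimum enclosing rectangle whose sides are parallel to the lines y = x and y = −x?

In coordinates u = x + y, v = x − y the rectangle is axis-aligned; the map (x,y)→(u,v) scales areas by 2.
u-values: -13, 7, 10, 3, 8; range = 10 − (-13) = 23.
v-values: -1, -5, -4, 11, -6; range = 11 − (-6) = 17.
Area = (23 × 17) / 2 = 195.5.

195.5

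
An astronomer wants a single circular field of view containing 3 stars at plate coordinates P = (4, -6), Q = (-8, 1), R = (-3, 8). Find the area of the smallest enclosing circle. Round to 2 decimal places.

194.07

Side lengths²: PQ² = 193, PR² = 245, QR² = 74.
Since PR² = 245 < 193 + 74 = 267, the triangle is acute, so the smallest enclosing circle is the circumcircle.
Circumcentre = (-5/34, 23/34), r² = 35705/578.
Area = π·r² = π·35705/578 ≈ 194.07.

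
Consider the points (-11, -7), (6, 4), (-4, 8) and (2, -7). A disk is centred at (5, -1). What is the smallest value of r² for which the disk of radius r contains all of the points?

The required radius is the distance from (5, -1) to the farthest point.
Squared distances: 292, 26, 162, 45.
Maximum is 292, attained at (-11, -7).

292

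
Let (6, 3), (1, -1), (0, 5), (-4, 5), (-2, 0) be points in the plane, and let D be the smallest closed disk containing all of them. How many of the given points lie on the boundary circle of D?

The farthest pair is (6, 3)–(-4, 5) with squared distance 104. The circle on this segment as diameter has centre (1, 4) and r² = 104/4 = 26.
Check (1, -1): distance² to centre = 25 ≤ 26, so it lies inside.
All remaining points lie in this disk, and no smaller disk contains both endpoints, so this is the minimum enclosing circle.
The points at distance exactly r from the centre are (6, 3), (-4, 5) — 2 points.

2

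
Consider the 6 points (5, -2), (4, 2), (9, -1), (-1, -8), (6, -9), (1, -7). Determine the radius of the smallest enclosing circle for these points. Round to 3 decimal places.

The minimum enclosing circle is determined by three boundary points: (4, 2), (9, -1), (-1, -8).
Their circumcentre is (97/26, -107/26) with r² = 12665/338.
The farthest remaining point (6, -9) is at distance² 9805/338 ≤ 12665/338.
r = √(12665/338) ≈ 6.121.

6.121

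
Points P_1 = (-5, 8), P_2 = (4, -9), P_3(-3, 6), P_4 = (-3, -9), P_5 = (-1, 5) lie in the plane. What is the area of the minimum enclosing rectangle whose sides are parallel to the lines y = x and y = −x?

208

In coordinates u = x + y, v = x − y the rectangle is axis-aligned; the map (x,y)→(u,v) scales areas by 2.
u-values: 3, -5, 3, -12, 4; range = 4 − (-12) = 16.
v-values: -13, 13, -9, 6, -6; range = 13 − (-13) = 26.
Area = (16 × 26) / 2 = 208.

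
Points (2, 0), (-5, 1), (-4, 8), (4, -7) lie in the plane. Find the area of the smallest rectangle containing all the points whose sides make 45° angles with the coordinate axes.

In coordinates u = x + y, v = x − y the rectangle is axis-aligned; the map (x,y)→(u,v) scales areas by 2.
u-values: 2, -4, 4, -3; range = 4 − (-4) = 8.
v-values: 2, -6, -12, 11; range = 11 − (-12) = 23.
Area = (8 × 23) / 2 = 92.

92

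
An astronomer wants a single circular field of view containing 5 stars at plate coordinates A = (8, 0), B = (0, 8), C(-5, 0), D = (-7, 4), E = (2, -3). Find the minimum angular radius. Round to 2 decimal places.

A smallest enclosing disk is always determined by at most three of the input points on its boundary.
The farthest pair is A–D with squared distance 241. The circle on this segment as diameter has centre (0.5, 2) and r² = 241/4 = 60.25.
Check B: distance² to centre = 36.25 ≤ 60.25, so it lies inside.
All remaining points lie in this disk, and no smaller disk contains both endpoints, so this is the minimum enclosing circle.
r = √(60.25) ≈ 7.76.

7.76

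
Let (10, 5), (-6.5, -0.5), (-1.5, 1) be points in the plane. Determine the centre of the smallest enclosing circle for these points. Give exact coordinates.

Call the three points A, B, C in the order given.
Side lengths²: AB² = 302.5, AC² = 148.25, BC² = 27.25.
Since AB² = 302.5 ≥ 148.25 + 27.25 = 175.5, the angle opposite AB is not acute, so the smallest enclosing circle has AB as diameter.
Centre = midpoint of AB = (1.75, 2.25), r² = 302.5/4 = 75.625.
Centre = (1.75, 2.25).

(1.75, 2.25)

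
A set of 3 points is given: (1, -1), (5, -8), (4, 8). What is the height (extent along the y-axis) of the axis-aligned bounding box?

max y = 8, min y = -8, so height = 16.

16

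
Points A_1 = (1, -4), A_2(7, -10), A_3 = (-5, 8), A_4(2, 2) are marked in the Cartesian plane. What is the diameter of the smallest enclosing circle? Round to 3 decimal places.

A smallest enclosing disk is always determined by at most three of the input points on its boundary.
The farthest pair is A_2–A_3 with squared distance 468. The circle on this segment as diameter has centre (1, -1) and r² = 468/4 = 117.
Check A_1: distance² to centre = 9 ≤ 117, so it lies inside.
All remaining points lie in this disk, and no smaller disk contains both endpoints, so this is the minimum enclosing circle.
Diameter = 2r = 2√117 ≈ 21.633.

21.633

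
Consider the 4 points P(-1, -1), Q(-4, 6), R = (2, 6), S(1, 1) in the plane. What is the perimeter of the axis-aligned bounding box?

Width = max x − min x = 2 − (-4) = 6.
Height = max y − min y = 6 − (-1) = 7.
Perimeter = 2(6 + 7) = 26.

26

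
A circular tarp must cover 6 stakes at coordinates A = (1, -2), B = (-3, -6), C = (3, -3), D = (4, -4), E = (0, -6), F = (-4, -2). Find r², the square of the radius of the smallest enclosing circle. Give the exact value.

15317/900

By Welzl's lemma the MEC is supported by two points (diametrically opposite) or three points (on a circumcircle).
The minimum enclosing circle is determined by three boundary points: B, D, F.
Their circumcentre is (-1/30, -47/15) with r² = 15317/900.
The farthest remaining point C is at distance² 8297/900 ≤ 15317/900.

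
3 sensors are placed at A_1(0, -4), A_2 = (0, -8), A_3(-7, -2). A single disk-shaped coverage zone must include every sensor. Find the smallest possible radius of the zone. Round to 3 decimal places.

Side lengths²: A_1A_2² = 16, A_1A_3² = 53, A_2A_3² = 85.
Since A_2A_3² = 85 ≥ 53 + 16 = 69, the angle opposite A_2A_3 is not acute, so the smallest enclosing circle has A_2A_3 as diameter.
Centre = midpoint of A_2A_3 = (-3.5, -5), r² = 85/4 = 21.25.
r = √(21.25) ≈ 4.610.

4.610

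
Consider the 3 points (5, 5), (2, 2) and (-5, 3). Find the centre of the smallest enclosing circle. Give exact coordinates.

(0, 4)

Call the three points A, B, C in the order given.
Side lengths²: AB² = 18, AC² = 104, BC² = 50.
Since AC² = 104 ≥ 50 + 18 = 68, the angle opposite AC is not acute, so the smallest enclosing circle has AC as diameter.
Centre = midpoint of AC = (0, 4), r² = 104/4 = 26.
Centre = (0, 4).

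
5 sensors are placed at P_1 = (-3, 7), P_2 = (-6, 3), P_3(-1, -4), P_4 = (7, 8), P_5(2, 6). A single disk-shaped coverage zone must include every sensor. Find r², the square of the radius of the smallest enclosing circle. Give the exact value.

46657/841

A smallest enclosing disk is always determined by at most three of the input points on its boundary.
The minimum enclosing circle is determined by three boundary points: P_2, P_3, P_4.
Their circumcentre is (42/29, 88/29) with r² = 46657/841.
The farthest remaining point P_1 is at distance² 29866/841 ≤ 46657/841.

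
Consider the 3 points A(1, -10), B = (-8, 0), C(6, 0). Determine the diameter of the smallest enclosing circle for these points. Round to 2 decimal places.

Side lengths²: AB² = 181, AC² = 125, BC² = 196.
Since BC² = 196 < 181 + 125 = 306, the triangle is acute, so the smallest enclosing circle is the circumcircle.
Circumcentre = (-1, -2.75), r² = 56.5625.
Diameter = 2r = 2√(56.5625) ≈ 15.04.

15.04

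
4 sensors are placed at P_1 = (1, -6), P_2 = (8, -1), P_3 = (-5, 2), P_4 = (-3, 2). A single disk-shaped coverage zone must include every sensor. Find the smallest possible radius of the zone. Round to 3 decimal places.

A smallest enclosing disk is always determined by at most three of the input points on its boundary.
The farthest pair is P_2–P_3 with squared distance 178. The circle on this segment as diameter has centre (1.5, 0.5) and r² = 178/4 = 44.5.
Check P_1: distance² to centre = 42.5 ≤ 44.5, so it lies inside.
All remaining points lie in this disk, and no smaller disk contains both endpoints, so this is the minimum enclosing circle.
r = √(44.5) ≈ 6.671.

6.671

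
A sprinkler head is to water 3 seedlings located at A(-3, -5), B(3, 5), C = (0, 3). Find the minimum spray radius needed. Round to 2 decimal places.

Side lengths²: AB² = 136, AC² = 73, BC² = 13.
Since AB² = 136 ≥ 73 + 13 = 86, the angle opposite AB is not acute, so the smallest enclosing circle has AB as diameter.
Centre = midpoint of AB = (0, 0), r² = 136/4 = 34.
r = √34 ≈ 5.83.

5.83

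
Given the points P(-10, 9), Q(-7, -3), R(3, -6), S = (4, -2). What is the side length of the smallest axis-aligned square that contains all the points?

15

The bounding box has width 14 and height 15.
An axis-aligned square enclosing the set must have side ≥ max(width, height).
So the minimum side is max(14, 15) = 15.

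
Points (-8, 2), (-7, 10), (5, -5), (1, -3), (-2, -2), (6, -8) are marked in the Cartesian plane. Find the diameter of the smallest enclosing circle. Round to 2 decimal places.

22.20

The minimum enclosing circle of a finite set is fixed by two of the points (as a diameter) or three (as a circumcircle).
The farthest pair is (-7, 10)–(6, -8) with squared distance 493. The circle on this segment as diameter has centre (-0.5, 1) and r² = 493/4 = 123.25.
Check (-8, 2): distance² to centre = 57.25 ≤ 123.25, so it lies inside.
All remaining points lie in this disk, and no smaller disk contains both endpoints, so this is the minimum enclosing circle.
Diameter = 2r = 2√(123.25) ≈ 22.20.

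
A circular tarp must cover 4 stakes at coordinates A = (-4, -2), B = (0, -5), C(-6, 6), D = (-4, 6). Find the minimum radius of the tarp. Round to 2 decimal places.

6.26

The farthest pair is B–C with squared distance 157. The circle on this segment as diameter has centre (-3, 0.5) and r² = 157/4 = 39.25.
Check A: distance² to centre = 7.25 ≤ 39.25, so it lies inside.
All remaining points lie in this disk, and no smaller disk contains both endpoints, so this is the minimum enclosing circle.
r = √(39.25) ≈ 6.26.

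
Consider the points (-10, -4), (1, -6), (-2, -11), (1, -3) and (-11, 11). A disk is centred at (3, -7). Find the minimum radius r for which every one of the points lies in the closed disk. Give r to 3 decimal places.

The required radius is the distance from (3, -7) to the farthest point.
Squared distances: 178, 5, 41, 20, 520.
Maximum is 520, attained at (-11, 11).
r = √520 ≈ 22.804.

22.804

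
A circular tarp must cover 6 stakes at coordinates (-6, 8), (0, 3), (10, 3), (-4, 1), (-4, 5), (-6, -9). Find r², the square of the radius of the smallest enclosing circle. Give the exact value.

109.765625

A smallest enclosing disk is always determined by at most three of the input points on its boundary.
The minimum enclosing circle is determined by three boundary points: (-6, 8), (10, 3), (-6, -9).
Their circumcentre is (0.125, -0.5) with r² = 109.765625.
The farthest remaining point (-4, 5) is at distance² 47.265625 ≤ 109.765625.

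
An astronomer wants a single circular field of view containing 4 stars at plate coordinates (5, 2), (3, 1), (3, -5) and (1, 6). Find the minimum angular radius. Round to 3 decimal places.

The minimum enclosing circle of a finite set is fixed by two of the points (as a diameter) or three (as a circumcircle).
The farthest pair is (3, -5)–(1, 6) with squared distance 125. The circle on this segment as diameter has centre (2, 0.5) and r² = 125/4 = 31.25.
Check (5, 2): distance² to centre = 11.25 ≤ 31.25, so it lies inside.
All remaining points lie in this disk, and no smaller disk contains both endpoints, so this is the minimum enclosing circle.
r = √(31.25) ≈ 5.590.

5.590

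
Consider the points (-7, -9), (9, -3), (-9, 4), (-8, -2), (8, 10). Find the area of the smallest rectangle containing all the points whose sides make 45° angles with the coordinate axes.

425

In coordinates u = x + y, v = x − y the rectangle is axis-aligned; the map (x,y)→(u,v) scales areas by 2.
u-values: -16, 6, -5, -10, 18; range = 18 − (-16) = 34.
v-values: 2, 12, -13, -6, -2; range = 12 − (-13) = 25.
Area = (34 × 25) / 2 = 425.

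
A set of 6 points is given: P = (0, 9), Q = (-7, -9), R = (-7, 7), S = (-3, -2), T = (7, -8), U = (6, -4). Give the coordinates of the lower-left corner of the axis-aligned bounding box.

(-7, -9)

x-range [-7, 7], y-range [-9, 9].
The lower-left corner is (-7, -9).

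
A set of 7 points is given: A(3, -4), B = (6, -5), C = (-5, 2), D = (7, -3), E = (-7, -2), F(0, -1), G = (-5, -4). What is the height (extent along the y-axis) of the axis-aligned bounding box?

7

max y = 2, min y = -5, so height = 7.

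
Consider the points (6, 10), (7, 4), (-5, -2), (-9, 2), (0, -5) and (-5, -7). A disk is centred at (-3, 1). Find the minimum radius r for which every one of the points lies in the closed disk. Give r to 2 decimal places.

12.73

The required radius is the distance from (-3, 1) to the farthest point.
Squared distances: 162, 109, 13, 37, 45, 68.
Maximum is 162, attained at (6, 10).
r = √162 ≈ 12.73.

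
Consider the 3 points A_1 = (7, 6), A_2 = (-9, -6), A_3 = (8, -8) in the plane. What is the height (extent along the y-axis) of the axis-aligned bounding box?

max y = 6, min y = -8, so height = 14.

14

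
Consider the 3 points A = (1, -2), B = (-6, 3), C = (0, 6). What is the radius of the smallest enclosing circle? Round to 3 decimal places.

Side lengths²: AB² = 74, AC² = 65, BC² = 45.
Since AB² = 74 < 65 + 45 = 110, the triangle is acute, so the smallest enclosing circle is the circumcircle.
Circumcentre = (-55/34, 59/34), r² = 12025/578.
r = √(12025/578) ≈ 4.561.

4.561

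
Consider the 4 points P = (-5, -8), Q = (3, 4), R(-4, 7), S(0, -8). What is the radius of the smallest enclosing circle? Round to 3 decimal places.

7.779

A smallest enclosing disk is always determined by at most three of the input points on its boundary.
The minimum enclosing circle is determined by three boundary points: P, R, S.
Their circumcentre is (-2.5, -19/30) with r² = 27233/450.
The farthest remaining point Q is at distance² 23273/450 ≤ 27233/450.
r = √(27233/450) ≈ 7.779.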